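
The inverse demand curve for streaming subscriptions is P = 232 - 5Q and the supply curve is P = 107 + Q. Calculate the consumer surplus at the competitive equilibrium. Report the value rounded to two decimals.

1085.07

Set 232 - 5Q = 107 + Q, which gives 125 = 6Q, so Q* = 20.8333 and P* = 232 - 5(20.8333) = 127.8333.
CS is the area between the demand curve and P* from 0 to Q*: (1/2)(20.8333)(104.1667) = 1085.0694.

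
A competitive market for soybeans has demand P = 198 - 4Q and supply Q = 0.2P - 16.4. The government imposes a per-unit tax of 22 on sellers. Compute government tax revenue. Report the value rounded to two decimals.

Rewriting supply in inverse form: P = 82 + 5Q.
Pre-tax equilibrium: 198 - 4Q = 82 + 5Q gives Q* = 12.8889, P* = 146.4444.
With the tax, sellers need 22 more per unit: 198 - 4Q = 82 + 5Q + 22, so Q_t = 10.4444. Buyers pay P_b = 156.2222; sellers receive P_s = P_b - 22 = 134.2222.
Tax revenue = t x Q_t = 22 x 10.4444 = 229.7778.

229.78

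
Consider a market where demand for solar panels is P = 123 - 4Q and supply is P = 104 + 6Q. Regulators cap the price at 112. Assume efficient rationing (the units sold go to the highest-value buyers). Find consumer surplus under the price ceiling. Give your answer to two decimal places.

11.11

Without the control, 123 - 4Q = 104 + 6Q so Q* = 1.9 and P* = 115.4.
At the ceiling price 112, quantity supplied is (112 - 104)/6 = 1.3333; supply is the short side, so Q = 1.3333 trades at P = 112.
The demand price at Q = 1.3333 is 117.6667. CS is the trapezoid between demand and 112 over [0, 1.3333]: (1/2)[(123 - 112) + (117.6667 - 112)](1.3333) = 11.1111.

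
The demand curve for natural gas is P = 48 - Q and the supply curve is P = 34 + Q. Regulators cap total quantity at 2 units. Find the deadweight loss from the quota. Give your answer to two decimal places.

25.00

Without the quota, 48 - Q = 34 + Q gives Q* = 7.
At Q = 2 the demand price is 48 - (2) = 46 and the supply price is 34 + (2) = 36.
Deadweight loss is the triangle between the curves from 2 to 7: (1/2)(46 - 36)(7 - 2) = 25.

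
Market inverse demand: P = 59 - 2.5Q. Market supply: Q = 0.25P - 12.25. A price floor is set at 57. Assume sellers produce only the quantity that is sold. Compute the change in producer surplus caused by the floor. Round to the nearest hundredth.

0.39

Rewriting supply in inverse form: P = 49 + 4Q.
Free-market equilibrium: 59 - 2.5Q = 49 + 4Q gives Q* = 1.5385, P* = 55.1538.
At the floor price 57, quantity demanded is (59 - 57)/2.5 = 0.8; demand is the short side, so Q = 0.8 trades at P = 57.
PS goes from (1/2)(1.5385)(6.1538) = 4.7337 to 5.12 (computed as (57 - 49)(0.8) - (1/2)(4)(0.8)^2), a change of 0.3863.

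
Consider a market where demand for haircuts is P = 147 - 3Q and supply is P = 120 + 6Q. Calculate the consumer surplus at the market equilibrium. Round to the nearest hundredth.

Equilibrium: 147 - 3Q = 120 + 6Q, so Q* = 3 and P* = 138.
CS is the area between the demand curve and P* from 0 to Q*: (1/2)(3)(9) = 13.5.

13.50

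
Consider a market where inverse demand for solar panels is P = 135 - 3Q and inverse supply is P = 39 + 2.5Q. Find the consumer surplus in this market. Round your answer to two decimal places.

456.99

Setting demand equal to supply, 96 = 5.5Q, so Q* = 17.4545 and P* = 82.6364.
The demand choke price is 135, so CS = (1/2)(Q*)(135 - P*) = (1/2)(17.4545)(52.3636) = 456.9917.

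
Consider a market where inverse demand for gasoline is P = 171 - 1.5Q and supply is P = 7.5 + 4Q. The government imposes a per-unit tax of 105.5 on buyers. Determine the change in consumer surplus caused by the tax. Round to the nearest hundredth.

Pre-tax equilibrium: 171 - 1.5Q = 7.5 + 4Q gives Q* = 29.7273, P* = 126.4091.
With the tax, buyers' net willingness to pay falls by 105.5: (171 - 105.5) - 1.5Q = 7.5 + 4Q, so Q_t = 10.5455. Buyers pay P_b = 155.1818; sellers receive P_s = P_b - 105.5 = 49.6818.
CS falls from (1/2)(29.7273)(44.5909) = 662.7831 to (1/2)(10.5455)(15.8182) = 83.405, a change of -579.3781.

-579.38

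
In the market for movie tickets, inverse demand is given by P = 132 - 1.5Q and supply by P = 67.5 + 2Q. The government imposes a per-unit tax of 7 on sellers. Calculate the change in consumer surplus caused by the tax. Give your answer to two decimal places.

Without the tax, 132 - 1.5Q = 67.5 + 2Q so Q* = 18.4286 and P* = 104.3571.
With the tax, sellers need 7 more per unit: 132 - 1.5Q = 67.5 + 2Q + 7, so Q_t = 16.4286. Buyers pay P_b = 107.3571; sellers receive P_s = P_b - 7 = 100.3571.
Consumers lose the trapezoid between P* and P_b out to Q_t plus the triangle from Q_t to Q*: change in CS = 202.4235 - 254.7092 = -52.2857.

-52.29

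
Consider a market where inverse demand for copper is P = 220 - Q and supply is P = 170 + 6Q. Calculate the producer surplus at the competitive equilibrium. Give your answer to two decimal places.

153.06

Equilibrium: 220 - Q = 170 + 6Q, so Q* = 7.1429 and P* = 212.8571.
The supply curve's price intercept is 170, so PS = (1/2)(Q*)(P* - 170) = (1/2)(7.1429)(42.8571) = 153.0612.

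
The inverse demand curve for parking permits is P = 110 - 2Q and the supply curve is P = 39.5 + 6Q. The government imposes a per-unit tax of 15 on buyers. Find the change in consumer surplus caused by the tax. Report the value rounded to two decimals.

Pre-tax equilibrium: 110 - 2Q = 39.5 + 6Q gives Q* = 8.8125, P* = 92.375.
With the tax, buyers' net willingness to pay falls by 15: (110 - 15) - 2Q = 39.5 + 6Q, so Q_t = 6.9375. Buyers pay P_b = 96.125; sellers receive P_s = P_b - 15 = 81.125.
Consumers lose the trapezoid between P* and P_b out to Q_t plus the triangle from Q_t to Q*: change in CS = 48.1289 - 77.6602 = -29.5312.

-29.53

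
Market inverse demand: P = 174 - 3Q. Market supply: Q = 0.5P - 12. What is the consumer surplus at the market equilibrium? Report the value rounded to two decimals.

1350.00

Rewriting supply in inverse form: P = 24 + 2Q.
Equilibrium: 174 - 3Q = 24 + 2Q, so Q* = 30 and P* = 84.
The demand choke price is 174, so CS = (1/2)(Q*)(174 - P*) = (1/2)(30)(90) = 1350.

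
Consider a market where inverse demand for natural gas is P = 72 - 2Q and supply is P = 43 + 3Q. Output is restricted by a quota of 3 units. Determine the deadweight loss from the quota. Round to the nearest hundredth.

Without the quota, 72 - 2Q = 43 + 3Q gives Q* = 5.8.
At Q = 3 the demand price is 72 - 2(3) = 66 and the supply price is 43 + 3(3) = 52.
Deadweight loss is the triangle between the curves from 3 to 5.8: (1/2)(66 - 52)(5.8 - 3) = 19.6.

19.60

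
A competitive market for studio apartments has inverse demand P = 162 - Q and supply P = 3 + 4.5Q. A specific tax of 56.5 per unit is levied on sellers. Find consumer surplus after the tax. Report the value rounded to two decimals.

173.66

Pre-tax equilibrium: 162 - Q = 3 + 4.5Q gives Q* = 28.9091, P* = 133.0909.
A tax on sellers shifts supply up by 56.5: 162 - Q = 3 + 4.5Q + 56.5, so Q_t = 18.6364. Buyers pay P_b = 143.3636; sellers receive P_s = P_b - 56.5 = 86.8636.
CS = (1/2)(Q_t)(162 - P_b) = (1/2)(18.6364)(18.6364) = 173.657.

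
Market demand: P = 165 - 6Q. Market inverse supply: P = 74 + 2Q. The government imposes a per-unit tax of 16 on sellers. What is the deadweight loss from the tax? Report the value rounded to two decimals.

16.00

Without the tax, 165 - 6Q = 74 + 2Q so Q* = 11.375 and P* = 96.75.
With the tax, sellers need 16 more per unit: 165 - 6Q = 74 + 2Q + 16, so Q_t = 9.375. Buyers pay P_b = 108.75; sellers receive P_s = P_b - 16 = 92.75.
The welfare triangle lost has base Q* - Q_t = 2 and height t = 16, so DWL = (1/2)(2)(16) = 16.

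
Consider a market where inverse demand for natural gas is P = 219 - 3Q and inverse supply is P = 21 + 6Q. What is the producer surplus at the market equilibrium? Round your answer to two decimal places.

1452.00

Equilibrium: 219 - 3Q = 21 + 6Q, so Q* = 22 and P* = 153.
Producer surplus is the triangle above supply below P*: (1/2)(22)(153 - 21) = (1/2)(22)(132) = 1452.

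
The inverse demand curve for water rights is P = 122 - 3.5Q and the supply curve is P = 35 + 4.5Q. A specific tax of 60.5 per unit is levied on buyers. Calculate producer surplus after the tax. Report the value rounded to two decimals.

Without the tax, 122 - 3.5Q = 35 + 4.5Q so Q* = 10.875 and P* = 83.9375.
A tax on buyers shifts demand down by 60.5: (122 - 60.5) - 3.5Q = 35 + 4.5Q, so Q_t = 3.3125. Buyers pay P_b = 110.4062; sellers receive P_s = P_b - 60.5 = 49.9062.
PS = (1/2)(Q_t)(P_s - 35) = (1/2)(3.3125)(14.9062) = 24.6885.

24.69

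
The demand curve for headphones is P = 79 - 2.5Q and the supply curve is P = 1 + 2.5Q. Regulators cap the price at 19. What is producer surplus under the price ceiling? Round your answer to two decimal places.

Without the control, 79 - 2.5Q = 1 + 2.5Q so Q* = 15.6 and P* = 40.
At P = 19, sellers supply (19 - 1)/2.5 = 7.2 while buyers want more, so the quantity traded is 7.2 at price 19.
PS is the triangle above supply below 19: (1/2)(7.2)(19 - 1) = 64.8.

64.80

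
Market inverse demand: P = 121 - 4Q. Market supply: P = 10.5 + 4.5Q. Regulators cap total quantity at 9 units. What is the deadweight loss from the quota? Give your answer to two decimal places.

Without the quota, 121 - 4Q = 10.5 + 4.5Q gives Q* = 13.
At Q = 9 the demand price is 121 - 4(9) = 85 and the supply price is 10.5 + 4.5(9) = 51.
DWL = (1/2)(gap between curves at 9) x (Q* - 9) = (1/2)(34)(4) = 68.

68.00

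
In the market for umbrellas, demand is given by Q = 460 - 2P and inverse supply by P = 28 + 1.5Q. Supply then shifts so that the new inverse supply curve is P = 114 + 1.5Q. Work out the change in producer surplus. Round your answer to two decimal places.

Rewriting demand in inverse form: P = 230 - 0.5Q.
Initial equilibrium: Q_0 = 101, P_0 = 179.5; CS_0 = (1/2)(101)(50.5) = 2550.25, PS_0 = (1/2)(101)(151.5) = 7650.75.
New equilibrium: 230 - 0.5Q = 114 + 1.5Q gives Q_1 = 58, P_1 = 201; CS_1 = 841, PS_1 = 2523.
Change in producer surplus = 2523 - 7650.75 = -5127.75.

-5127.75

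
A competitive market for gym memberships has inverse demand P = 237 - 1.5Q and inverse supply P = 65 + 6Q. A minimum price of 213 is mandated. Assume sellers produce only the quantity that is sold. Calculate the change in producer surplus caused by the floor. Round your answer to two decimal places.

22.19

Free-market equilibrium: 237 - 1.5Q = 65 + 6Q gives Q* = 22.9333, P* = 202.6.
At P = 213, buyers demand (237 - 213)/1.5 = 16 while sellers would supply more, so the quantity traded is 16 at price 213.
PS goes from (1/2)(22.9333)(137.6) = 1577.8133 to 1600 (computed as (213 - 65)(16) - (1/2)(6)(16)^2), a change of 22.1867.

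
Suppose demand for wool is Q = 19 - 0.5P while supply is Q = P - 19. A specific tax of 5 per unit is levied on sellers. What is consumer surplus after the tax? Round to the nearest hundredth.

21.78

Rewriting demand in inverse form: P = 38 - 2Q.
Rewriting supply in inverse form: P = 19 + Q.
Without the tax, 38 - 2Q = 19 + Q so Q* = 6.3333 and P* = 25.3333.
With the tax, sellers need 5 more per unit: 38 - 2Q = 19 + Q + 5, so Q_t = 4.6667. Buyers pay P_b = 28.6667; sellers receive P_s = P_b - 5 = 23.6667.
CS = (1/2)(Q_t)(38 - P_b) = (1/2)(4.6667)(9.3333) = 21.7778.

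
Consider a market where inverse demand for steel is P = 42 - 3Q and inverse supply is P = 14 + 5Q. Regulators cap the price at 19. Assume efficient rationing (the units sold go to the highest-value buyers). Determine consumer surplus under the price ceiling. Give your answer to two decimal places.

Without the control, 42 - 3Q = 14 + 5Q so Q* = 3.5 and P* = 31.5.
At the ceiling price 19, quantity supplied is (19 - 14)/5 = 1; supply is the short side, so Q = 1 trades at P = 19.
The demand price at Q = 1 is 39. CS is the trapezoid between demand and 19 over [0, 1]: (1/2)[(42 - 19) + (39 - 19)](1) = 21.5.

21.50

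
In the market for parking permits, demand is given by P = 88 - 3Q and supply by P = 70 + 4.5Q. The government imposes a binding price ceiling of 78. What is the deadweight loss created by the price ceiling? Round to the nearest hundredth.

Free-market equilibrium: 88 - 3Q = 70 + 4.5Q gives Q* = 2.4, P* = 80.8.
At the ceiling price 78, quantity supplied is (78 - 70)/4.5 = 1.7778; supply is the short side, so Q = 1.7778 trades at P = 78.
The lost-trades triangle has base Q* - 1.7778 = 0.6222 and height equal to the gap between the curves at Q = 1.7778, which is 82.6667 - 78 = 4.6667. DWL = (1/2)(0.6222)(4.6667) = 1.4519.

1.45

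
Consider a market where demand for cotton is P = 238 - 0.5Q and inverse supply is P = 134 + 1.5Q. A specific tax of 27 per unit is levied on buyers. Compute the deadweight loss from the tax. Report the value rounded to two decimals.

182.25

Without the tax, 238 - 0.5Q = 134 + 1.5Q so Q* = 52 and P* = 212.
With the tax, buyers' net willingness to pay falls by 27: (238 - 27) - 0.5Q = 134 + 1.5Q, so Q_t = 38.5. Buyers pay P_b = 218.75; sellers receive P_s = P_b - 27 = 191.75.
Deadweight loss is the triangle between the curves from Q_t to Q*: (1/2)(52 - 38.5)(27) = 182.25.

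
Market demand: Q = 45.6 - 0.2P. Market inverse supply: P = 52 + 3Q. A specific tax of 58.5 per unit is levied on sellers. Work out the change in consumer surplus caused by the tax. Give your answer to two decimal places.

Rewriting demand in inverse form: P = 228 - 5Q.
Pre-tax equilibrium: 228 - 5Q = 52 + 3Q gives Q* = 22, P* = 118.
A tax on sellers shifts supply up by 58.5: 228 - 5Q = 52 + 3Q + 58.5, so Q_t = 14.6875. Buyers pay P_b = 154.5625; sellers receive P_s = P_b - 58.5 = 96.0625.
Consumers lose the trapezoid between P* and P_b out to Q_t plus the triangle from Q_t to Q*: change in CS = 539.3066 - 1210 = -670.6934.

-670.69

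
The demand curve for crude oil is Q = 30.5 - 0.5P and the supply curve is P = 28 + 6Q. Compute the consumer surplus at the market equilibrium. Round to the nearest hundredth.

Rewriting demand in inverse form: P = 61 - 2Q.
Equilibrium: 61 - 2Q = 28 + 6Q, so Q* = 4.125 and P* = 52.75.
Consumer surplus is the triangle under demand above P*: (1/2)(4.125)(61 - 52.75) = (1/2)(4.125)(8.25) = 17.0156.

17.02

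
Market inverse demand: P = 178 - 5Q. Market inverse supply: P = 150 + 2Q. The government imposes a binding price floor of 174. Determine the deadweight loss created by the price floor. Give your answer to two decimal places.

Free-market equilibrium: 178 - 5Q = 150 + 2Q gives Q* = 4, P* = 158.
At the floor price 174, quantity demanded is (178 - 174)/5 = 0.8; demand is the short side, so Q = 0.8 trades at P = 174.
The lost-trades triangle has base Q* - 0.8 = 3.2 and height equal to the gap between the curves at Q = 0.8, which is 174 - 151.6 = 22.4. DWL = (1/2)(3.2)(22.4) = 35.84.

35.84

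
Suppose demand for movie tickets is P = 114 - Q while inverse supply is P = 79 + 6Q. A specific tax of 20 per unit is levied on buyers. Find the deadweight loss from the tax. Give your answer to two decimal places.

Pre-tax equilibrium: 114 - Q = 79 + 6Q gives Q* = 5, P* = 109.
With the tax, buyers' net willingness to pay falls by 20: (114 - 20) - Q = 79 + 6Q, so Q_t = 2.1429. Buyers pay P_b = 111.8571; sellers receive P_s = P_b - 20 = 91.8571.
Deadweight loss is the triangle between the curves from Q_t to Q*: (1/2)(5 - 2.1429)(20) = 28.5714.

28.57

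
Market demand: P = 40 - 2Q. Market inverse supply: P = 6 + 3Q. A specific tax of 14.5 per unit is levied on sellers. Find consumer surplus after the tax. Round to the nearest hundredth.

Pre-tax equilibrium: 40 - 2Q = 6 + 3Q gives Q* = 6.8, P* = 26.4.
A tax on sellers shifts supply up by 14.5: 40 - 2Q = 6 + 3Q + 14.5, so Q_t = 3.9. Buyers pay P_b = 32.2; sellers receive P_s = P_b - 14.5 = 17.7.
CS = (1/2)(Q_t)(40 - P_b) = (1/2)(3.9)(7.8) = 15.21.

15.21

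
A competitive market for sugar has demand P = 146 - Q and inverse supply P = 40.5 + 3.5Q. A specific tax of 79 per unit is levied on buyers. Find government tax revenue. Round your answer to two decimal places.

465.22

Pre-tax equilibrium: 146 - Q = 40.5 + 3.5Q gives Q* = 23.4444, P* = 122.5556.
With the tax, buyers' net willingness to pay falls by 79: (146 - 79) - Q = 40.5 + 3.5Q, so Q_t = 5.8889. Buyers pay P_b = 140.1111; sellers receive P_s = P_b - 79 = 61.1111.
Revenue is the tax times quantity traded: 79 x 5.8889 = 465.2222.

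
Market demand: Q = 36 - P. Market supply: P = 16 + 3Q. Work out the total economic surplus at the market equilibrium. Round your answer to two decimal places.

50.00

Rewriting demand in inverse form: P = 36 - Q.
Equilibrium: 36 - Q = 16 + 3Q, so Q* = 5 and P* = 31.
Total surplus is the full triangle between the curves from 0 to Q*: (1/2)(5)(36 - 16) = 50.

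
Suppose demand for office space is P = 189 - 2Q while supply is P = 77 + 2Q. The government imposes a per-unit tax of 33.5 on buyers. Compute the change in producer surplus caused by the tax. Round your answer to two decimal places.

-398.86

Without the tax, 189 - 2Q = 77 + 2Q so Q* = 28 and P* = 133.
A tax on buyers shifts demand down by 33.5: (189 - 33.5) - 2Q = 77 + 2Q, so Q_t = 19.625. Buyers pay P_b = 149.75; sellers receive P_s = P_b - 33.5 = 116.25.
PS falls from (1/2)(28)(56) = 784 to (1/2)(19.625)(39.25) = 385.1406, a change of -398.8594.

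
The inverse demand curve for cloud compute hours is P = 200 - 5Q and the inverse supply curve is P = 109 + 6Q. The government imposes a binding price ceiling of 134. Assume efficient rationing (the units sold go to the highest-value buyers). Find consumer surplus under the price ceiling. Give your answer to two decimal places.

Without the control, 200 - 5Q = 109 + 6Q so Q* = 8.2727 and P* = 158.6364.
At P = 134, sellers supply (134 - 109)/6 = 4.1667 while buyers want more, so the quantity traded is 4.1667 at price 134.
The demand price at Q = 4.1667 is 179.1667. CS is the trapezoid between demand and 134 over [0, 4.1667]: (1/2)[(200 - 134) + (179.1667 - 134)](4.1667) = 231.5972.

231.60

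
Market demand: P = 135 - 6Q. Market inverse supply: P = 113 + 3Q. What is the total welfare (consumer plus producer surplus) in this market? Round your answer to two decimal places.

26.89

Set 135 - 6Q = 113 + 3Q, which gives 22 = 9Q, so Q* = 2.4444 and P* = 135 - 6(2.4444) = 120.3333.
Total surplus is the full triangle between the curves from 0 to Q*: (1/2)(2.4444)(135 - 113) = 26.8889.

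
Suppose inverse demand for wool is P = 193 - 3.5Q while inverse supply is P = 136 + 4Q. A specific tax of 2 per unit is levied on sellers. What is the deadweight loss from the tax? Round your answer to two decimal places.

Pre-tax equilibrium: 193 - 3.5Q = 136 + 4Q gives Q* = 7.6, P* = 166.4.
A tax on sellers shifts supply up by 2: 193 - 3.5Q = 136 + 4Q + 2, so Q_t = 7.3333. Buyers pay P_b = 167.3333; sellers receive P_s = P_b - 2 = 165.3333.
The welfare triangle lost has base Q* - Q_t = 0.2667 and height t = 2, so DWL = (1/2)(0.2667)(2) = 0.2667.

0.27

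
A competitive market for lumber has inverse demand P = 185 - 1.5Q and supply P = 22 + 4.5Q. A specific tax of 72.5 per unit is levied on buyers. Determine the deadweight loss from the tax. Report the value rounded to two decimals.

Without the tax, 185 - 1.5Q = 22 + 4.5Q so Q* = 27.1667 and P* = 144.25.
A tax on buyers shifts demand down by 72.5: (185 - 72.5) - 1.5Q = 22 + 4.5Q, so Q_t = 15.0833. Buyers pay P_b = 162.375; sellers receive P_s = P_b - 72.5 = 89.875.
The welfare triangle lost has base Q* - Q_t = 12.0833 and height t = 72.5, so DWL = (1/2)(12.0833)(72.5) = 438.0208.

438.02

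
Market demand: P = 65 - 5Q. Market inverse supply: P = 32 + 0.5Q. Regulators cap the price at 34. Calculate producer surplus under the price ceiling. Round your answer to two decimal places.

4.00

Without the control, 65 - 5Q = 32 + 0.5Q so Q* = 6 and P* = 35.
At the ceiling price 34, quantity supplied is (34 - 32)/0.5 = 4; supply is the short side, so Q = 4 trades at P = 34.
PS is the triangle above supply below 34: (1/2)(4)(34 - 32) = 4.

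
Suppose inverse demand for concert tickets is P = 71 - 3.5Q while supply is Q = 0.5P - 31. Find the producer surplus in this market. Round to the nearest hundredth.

Rewriting supply in inverse form: P = 62 + 2Q.
Equilibrium: 71 - 3.5Q = 62 + 2Q, so Q* = 1.6364 and P* = 65.2727.
The supply curve's price intercept is 62, so PS = (1/2)(Q*)(P* - 62) = (1/2)(1.6364)(3.2727) = 2.6777.

2.68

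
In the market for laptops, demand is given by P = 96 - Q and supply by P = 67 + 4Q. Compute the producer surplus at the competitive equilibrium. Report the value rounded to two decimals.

67.28

Equilibrium: 96 - Q = 67 + 4Q, so Q* = 5.8 and P* = 90.2.
Producer surplus is the triangle above supply below P*: (1/2)(5.8)(90.2 - 67) = (1/2)(5.8)(23.2) = 67.28.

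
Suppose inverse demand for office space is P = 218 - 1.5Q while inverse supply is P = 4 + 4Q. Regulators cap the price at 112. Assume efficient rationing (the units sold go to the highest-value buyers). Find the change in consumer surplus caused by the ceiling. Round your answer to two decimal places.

1179.81

Free-market equilibrium: 218 - 1.5Q = 4 + 4Q gives Q* = 38.9091, P* = 159.6364.
At P = 112, sellers supply (112 - 4)/4 = 27 while buyers want more, so the quantity traded is 27 at price 112.
CS goes from (1/2)(38.9091)(58.3636) = 1135.438 to 2315.25 (computed as (218 - 112)(27) - (1/2)(1.5)(27)^2), a change of 1179.812.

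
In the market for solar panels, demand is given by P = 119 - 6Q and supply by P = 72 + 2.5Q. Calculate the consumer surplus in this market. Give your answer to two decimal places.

91.72

Setting demand equal to supply, 47 = 8.5Q, so Q* = 5.5294 and P* = 85.8235.
Consumer surplus is the triangle under demand above P*: (1/2)(5.5294)(119 - 85.8235) = (1/2)(5.5294)(33.1765) = 91.7232.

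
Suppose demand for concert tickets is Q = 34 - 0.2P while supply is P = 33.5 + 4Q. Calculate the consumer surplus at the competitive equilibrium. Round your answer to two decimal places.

575.07

Rewriting demand in inverse form: P = 170 - 5Q.
Set 170 - 5Q = 33.5 + 4Q, which gives 136.5 = 9Q, so Q* = 15.1667 and P* = 170 - 5(15.1667) = 94.1667.
The demand choke price is 170, so CS = (1/2)(Q*)(170 - P*) = (1/2)(15.1667)(75.8333) = 575.0694.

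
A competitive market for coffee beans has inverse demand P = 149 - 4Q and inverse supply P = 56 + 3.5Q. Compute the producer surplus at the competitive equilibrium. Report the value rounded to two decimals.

269.08

Set 149 - 4Q = 56 + 3.5Q, which gives 93 = 7.5Q, so Q* = 12.4 and P* = 149 - 4(12.4) = 99.4.
PS is the area between P* and the supply curve from 0 to Q*: (1/2)(12.4)(43.4) = 269.08.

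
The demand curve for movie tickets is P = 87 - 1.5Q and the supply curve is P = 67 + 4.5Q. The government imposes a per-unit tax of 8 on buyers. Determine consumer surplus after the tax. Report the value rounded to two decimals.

Pre-tax equilibrium: 87 - 1.5Q = 67 + 4.5Q gives Q* = 3.3333, P* = 82.
A tax on buyers shifts demand down by 8: (87 - 8) - 1.5Q = 67 + 4.5Q, so Q_t = 2. Buyers pay P_b = 84; sellers receive P_s = P_b - 8 = 76.
CS = (1/2)(Q_t)(87 - P_b) = (1/2)(2)(3) = 3.

3.00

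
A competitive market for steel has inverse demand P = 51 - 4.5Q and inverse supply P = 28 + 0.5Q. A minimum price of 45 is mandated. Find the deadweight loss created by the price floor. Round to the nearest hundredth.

26.68

Free-market equilibrium: 51 - 4.5Q = 28 + 0.5Q gives Q* = 4.6, P* = 30.3.
At P = 45, buyers demand (51 - 45)/4.5 = 1.3333 while sellers would supply more, so the quantity traded is 1.3333 at price 45.
At Q = 1.3333 the demand price is 45 and the supply price is 28.6667. Deadweight loss is the triangle between the curves from 1.3333 to 4.6: (1/2)(45 - 28.6667)(4.6 - 1.3333) = 26.6778.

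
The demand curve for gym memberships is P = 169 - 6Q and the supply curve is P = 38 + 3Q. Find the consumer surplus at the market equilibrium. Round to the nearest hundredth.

Set 169 - 6Q = 38 + 3Q, which gives 131 = 9Q, so Q* = 14.5556 and P* = 169 - 6(14.5556) = 81.6667.
The demand choke price is 169, so CS = (1/2)(Q*)(169 - P*) = (1/2)(14.5556)(87.3333) = 635.5926.

635.59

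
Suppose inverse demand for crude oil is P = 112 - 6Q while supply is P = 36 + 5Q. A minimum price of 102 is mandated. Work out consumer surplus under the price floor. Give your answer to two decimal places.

8.33

Free-market equilibrium: 112 - 6Q = 36 + 5Q gives Q* = 6.9091, P* = 70.5455.
At the floor price 102, quantity demanded is (112 - 102)/6 = 1.6667; demand is the short side, so Q = 1.6667 trades at P = 102.
CS is the triangle under demand above 102: (1/2)(1.6667)(112 - 102) = 8.3333.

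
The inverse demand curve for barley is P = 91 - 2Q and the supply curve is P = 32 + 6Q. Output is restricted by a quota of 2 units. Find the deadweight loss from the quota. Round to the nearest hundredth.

Unrestricted equilibrium: Q* = (91 - 32)/(2 + 6) = 7.375.
At Q = 2 the demand price is 91 - 2(2) = 87 and the supply price is 32 + 6(2) = 44.
DWL = (1/2)(gap between curves at 2) x (Q* - 2) = (1/2)(43)(5.375) = 115.5625.

115.56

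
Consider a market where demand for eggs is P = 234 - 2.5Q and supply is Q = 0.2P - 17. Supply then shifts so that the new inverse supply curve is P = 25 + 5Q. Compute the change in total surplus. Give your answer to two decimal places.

Rewriting supply in inverse form: P = 85 + 5Q.
Initial equilibrium: Q_0 = 19.8667, P_0 = 184.3333; CS_0 = (1/2)(19.8667)(49.6667) = 493.3556, PS_0 = (1/2)(19.8667)(99.3333) = 986.7111.
New equilibrium: 234 - 2.5Q = 25 + 5Q gives Q_1 = 27.8667, P_1 = 164.3333; CS_1 = 970.6889, PS_1 = 1941.3778.
Change in total surplus = (970.6889 + 1941.3778) - (493.3556 + 986.7111) = 1432.

1432.00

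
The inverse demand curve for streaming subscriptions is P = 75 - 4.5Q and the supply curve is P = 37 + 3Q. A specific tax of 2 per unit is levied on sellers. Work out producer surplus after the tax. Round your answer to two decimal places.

34.56

Without the tax, 75 - 4.5Q = 37 + 3Q so Q* = 5.0667 and P* = 52.2.
A tax on sellers shifts supply up by 2: 75 - 4.5Q = 37 + 3Q + 2, so Q_t = 4.8. Buyers pay P_b = 53.4; sellers receive P_s = P_b - 2 = 51.4.
Producer surplus is the triangle above supply below P_s: (1/2)(4.8)(51.4 - 37) = 34.56.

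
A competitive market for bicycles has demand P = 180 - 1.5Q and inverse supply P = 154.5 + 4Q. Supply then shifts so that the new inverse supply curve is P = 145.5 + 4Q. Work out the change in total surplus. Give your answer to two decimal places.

49.09

Initial equilibrium: Q_0 = 4.6364, P_0 = 173.0455; CS_0 = (1/2)(4.6364)(6.9545) = 16.1219, PS_0 = (1/2)(4.6364)(18.5455) = 42.9917.
New equilibrium: 180 - 1.5Q = 145.5 + 4Q gives Q_1 = 6.2727, P_1 = 170.5909; CS_1 = 29.5103, PS_1 = 78.6942.
Change in total surplus = (29.5103 + 78.6942) - (16.1219 + 42.9917) = 49.0909.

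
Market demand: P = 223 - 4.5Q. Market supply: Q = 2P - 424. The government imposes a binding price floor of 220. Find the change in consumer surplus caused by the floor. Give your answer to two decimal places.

Rewriting supply in inverse form: P = 212 + 0.5Q.
Free-market equilibrium: 223 - 4.5Q = 212 + 0.5Q gives Q* = 2.2, P* = 213.1.
At the floor price 220, quantity demanded is (223 - 220)/4.5 = 0.6667; demand is the short side, so Q = 0.6667 trades at P = 220.
CS goes from (1/2)(2.2)(9.9) = 10.89 to 1 (computed as (223 - 220)(0.6667) - (1/2)(4.5)(0.6667)^2), a change of -9.89.

-9.89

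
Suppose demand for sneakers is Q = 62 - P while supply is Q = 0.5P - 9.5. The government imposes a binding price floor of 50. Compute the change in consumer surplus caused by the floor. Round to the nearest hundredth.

Rewriting demand in inverse form: P = 62 - Q.
Rewriting supply in inverse form: P = 19 + 2Q.
Free-market equilibrium: 62 - Q = 19 + 2Q gives Q* = 14.3333, P* = 47.6667.
At P = 50, buyers demand (62 - 50)/1 = 12 while sellers would supply more, so the quantity traded is 12 at price 50.
CS goes from (1/2)(14.3333)(14.3333) = 102.7222 to 72 (computed as (62 - 50)(12) - (1/2)(1)(12)^2), a change of -30.7222.

-30.72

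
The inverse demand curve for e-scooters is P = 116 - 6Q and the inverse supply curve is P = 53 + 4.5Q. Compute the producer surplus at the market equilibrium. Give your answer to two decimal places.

Setting demand equal to supply, 63 = 10.5Q, so Q* = 6 and P* = 80.
PS is the area between P* and the supply curve from 0 to Q*: (1/2)(6)(27) = 81.

81.00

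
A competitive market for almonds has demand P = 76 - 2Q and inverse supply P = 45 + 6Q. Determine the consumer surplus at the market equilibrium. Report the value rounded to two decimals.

Equilibrium: 76 - 2Q = 45 + 6Q, so Q* = 3.875 and P* = 68.25.
Consumer surplus is the triangle under demand above P*: (1/2)(3.875)(76 - 68.25) = (1/2)(3.875)(7.75) = 15.0156.

15.02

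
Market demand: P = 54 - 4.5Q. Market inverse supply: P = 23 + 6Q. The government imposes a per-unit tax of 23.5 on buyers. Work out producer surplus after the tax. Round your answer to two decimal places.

1.53

Without the tax, 54 - 4.5Q = 23 + 6Q so Q* = 2.9524 and P* = 40.7143.
With the tax, buyers' net willingness to pay falls by 23.5: (54 - 23.5) - 4.5Q = 23 + 6Q, so Q_t = 0.7143. Buyers pay P_b = 50.7857; sellers receive P_s = P_b - 23.5 = 27.2857.
Producer surplus is the triangle above supply below P_s: (1/2)(0.7143)(27.2857 - 23) = 1.5306.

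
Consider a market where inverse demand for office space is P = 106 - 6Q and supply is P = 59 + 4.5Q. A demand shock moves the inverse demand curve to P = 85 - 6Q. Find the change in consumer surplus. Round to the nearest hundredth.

-41.71

Initial equilibrium: Q_0 = 4.4762, P_0 = 79.1429; CS_0 = (1/2)(4.4762)(26.8571) = 60.1088, PS_0 = (1/2)(4.4762)(20.1429) = 45.0816.
New equilibrium: 85 - 6Q = 59 + 4.5Q gives Q_1 = 2.4762, P_1 = 70.1429; CS_1 = 18.3946, PS_1 = 13.7959.
Change in consumer surplus = 18.3946 - 60.1088 = -41.7143.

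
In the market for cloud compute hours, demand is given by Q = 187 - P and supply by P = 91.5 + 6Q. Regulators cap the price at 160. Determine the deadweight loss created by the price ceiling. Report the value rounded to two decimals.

Rewriting demand in inverse form: P = 187 - Q.
Free-market equilibrium: 187 - Q = 91.5 + 6Q gives Q* = 13.6429, P* = 173.3571.
At the ceiling price 160, quantity supplied is (160 - 91.5)/6 = 11.4167; supply is the short side, so Q = 11.4167 trades at P = 160.
At Q = 11.4167 the demand price is 175.5833 and the supply price is 160. Deadweight loss is the triangle between the curves from 11.4167 to 13.6429: (1/2)(175.5833 - 160)(13.6429 - 11.4167) = 17.3457.

17.35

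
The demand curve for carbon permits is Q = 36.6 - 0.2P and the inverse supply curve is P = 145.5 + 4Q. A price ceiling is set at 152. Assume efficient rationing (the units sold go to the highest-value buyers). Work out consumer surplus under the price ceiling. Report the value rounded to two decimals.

43.77

Rewriting demand in inverse form: P = 183 - 5Q.
Free-market equilibrium: 183 - 5Q = 145.5 + 4Q gives Q* = 4.1667, P* = 162.1667.
At P = 152, sellers supply (152 - 145.5)/4 = 1.625 while buyers want more, so the quantity traded is 1.625 at price 152.
The demand price at Q = 1.625 is 174.875. CS is the trapezoid between demand and 152 over [0, 1.625]: (1/2)[(183 - 152) + (174.875 - 152)](1.625) = 43.7734.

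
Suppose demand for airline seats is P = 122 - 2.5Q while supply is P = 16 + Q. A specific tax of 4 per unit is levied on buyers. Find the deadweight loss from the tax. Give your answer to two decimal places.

2.29

Pre-tax equilibrium: 122 - 2.5Q = 16 + Q gives Q* = 30.2857, P* = 46.2857.
With the tax, buyers' net willingness to pay falls by 4: (122 - 4) - 2.5Q = 16 + Q, so Q_t = 29.1429. Buyers pay P_b = 49.1429; sellers receive P_s = P_b - 4 = 45.1429.
Deadweight loss is the triangle between the curves from Q_t to Q*: (1/2)(30.2857 - 29.1429)(4) = 2.2857.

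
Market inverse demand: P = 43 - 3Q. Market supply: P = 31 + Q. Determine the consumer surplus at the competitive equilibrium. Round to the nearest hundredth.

13.50

Setting demand equal to supply, 12 = 4Q, so Q* = 3 and P* = 34.
The demand choke price is 43, so CS = (1/2)(Q*)(43 - P*) = (1/2)(3)(9) = 13.5.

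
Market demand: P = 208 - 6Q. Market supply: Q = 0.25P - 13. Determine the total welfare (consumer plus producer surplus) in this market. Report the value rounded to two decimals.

1216.80

Rewriting supply in inverse form: P = 52 + 4Q.
Set 208 - 6Q = 52 + 4Q, which gives 156 = 10Q, so Q* = 15.6 and P* = 208 - 6(15.6) = 114.4.
Total surplus is the full triangle between the curves from 0 to Q*: (1/2)(15.6)(208 - 52) = 1216.8.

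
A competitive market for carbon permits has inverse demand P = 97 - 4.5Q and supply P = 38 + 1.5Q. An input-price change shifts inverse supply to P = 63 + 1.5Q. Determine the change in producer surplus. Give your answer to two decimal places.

-48.44

Initial equilibrium: Q_0 = 9.8333, P_0 = 52.75; CS_0 = (1/2)(9.8333)(44.25) = 217.5625, PS_0 = (1/2)(9.8333)(14.75) = 72.5208.
New equilibrium: 97 - 4.5Q = 63 + 1.5Q gives Q_1 = 5.6667, P_1 = 71.5; CS_1 = 72.25, PS_1 = 24.0833.
Change in producer surplus = 24.0833 - 72.5208 = -48.4375.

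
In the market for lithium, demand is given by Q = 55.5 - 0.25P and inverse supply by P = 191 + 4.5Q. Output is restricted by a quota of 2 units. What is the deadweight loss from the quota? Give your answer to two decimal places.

11.53

Rewriting demand in inverse form: P = 222 - 4Q.
Unrestricted equilibrium: Q* = (222 - 191)/(4 + 4.5) = 3.6471.
At Q = 2 the demand price is 222 - 4(2) = 214 and the supply price is 191 + 4.5(2) = 200.
DWL = (1/2)(gap between curves at 2) x (Q* - 2) = (1/2)(14)(1.6471) = 11.5294.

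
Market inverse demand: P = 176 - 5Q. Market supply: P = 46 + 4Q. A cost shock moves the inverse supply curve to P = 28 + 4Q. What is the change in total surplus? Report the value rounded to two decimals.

Initial equilibrium: Q_0 = 14.4444, P_0 = 103.7778; CS_0 = (1/2)(14.4444)(72.2222) = 521.6049, PS_0 = (1/2)(14.4444)(57.7778) = 417.284.
New equilibrium: 176 - 5Q = 28 + 4Q gives Q_1 = 16.4444, P_1 = 93.7778; CS_1 = 676.0494, PS_1 = 540.8395.
Change in total surplus = (676.0494 + 540.8395) - (521.6049 + 417.284) = 278.

278.00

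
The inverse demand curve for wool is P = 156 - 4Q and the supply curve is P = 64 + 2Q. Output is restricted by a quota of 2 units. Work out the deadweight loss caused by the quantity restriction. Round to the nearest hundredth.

533.33

Unrestricted equilibrium: Q* = (156 - 64)/(4 + 2) = 15.3333.
At Q = 2 the demand price is 156 - 4(2) = 148 and the supply price is 64 + 2(2) = 68.
DWL = (1/2)(gap between curves at 2) x (Q* - 2) = (1/2)(80)(13.3333) = 533.3333.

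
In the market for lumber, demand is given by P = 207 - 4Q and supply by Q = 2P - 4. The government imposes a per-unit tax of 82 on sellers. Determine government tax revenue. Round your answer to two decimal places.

2241.33

Rewriting supply in inverse form: P = 2 + 0.5Q.
Without the tax, 207 - 4Q = 2 + 0.5Q so Q* = 45.5556 and P* = 24.7778.
With the tax, sellers need 82 more per unit: 207 - 4Q = 2 + 0.5Q + 82, so Q_t = 27.3333. Buyers pay P_b = 97.6667; sellers receive P_s = P_b - 82 = 15.6667.
Tax revenue = t x Q_t = 82 x 27.3333 = 2241.3333.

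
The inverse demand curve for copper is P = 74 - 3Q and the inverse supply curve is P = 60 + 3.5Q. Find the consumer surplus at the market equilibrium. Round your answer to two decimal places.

6.96

Equilibrium: 74 - 3Q = 60 + 3.5Q, so Q* = 2.1538 and P* = 67.5385.
The demand choke price is 74, so CS = (1/2)(Q*)(74 - P*) = (1/2)(2.1538)(6.4615) = 6.9586.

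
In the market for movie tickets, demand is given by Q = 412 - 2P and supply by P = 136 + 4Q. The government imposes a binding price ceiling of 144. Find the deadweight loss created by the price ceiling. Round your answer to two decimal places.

Rewriting demand in inverse form: P = 206 - 0.5Q.
Without the control, 206 - 0.5Q = 136 + 4Q so Q* = 15.5556 and P* = 198.2222.
At P = 144, sellers supply (144 - 136)/4 = 2 while buyers want more, so the quantity traded is 2 at price 144.
At Q = 2 the demand price is 205 and the supply price is 144. Deadweight loss is the triangle between the curves from 2 to 15.5556: (1/2)(205 - 144)(15.5556 - 2) = 413.4444.

413.44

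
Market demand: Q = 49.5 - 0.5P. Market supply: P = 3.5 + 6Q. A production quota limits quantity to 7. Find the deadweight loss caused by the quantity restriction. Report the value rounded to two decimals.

97.52

Rewriting demand in inverse form: P = 99 - 2Q.
Without the quota, 99 - 2Q = 3.5 + 6Q gives Q* = 11.9375.
At Q = 7 the demand price is 99 - 2(7) = 85 and the supply price is 3.5 + 6(7) = 45.5.
DWL = (1/2)(gap between curves at 7) x (Q* - 7) = (1/2)(39.5)(4.9375) = 97.5156.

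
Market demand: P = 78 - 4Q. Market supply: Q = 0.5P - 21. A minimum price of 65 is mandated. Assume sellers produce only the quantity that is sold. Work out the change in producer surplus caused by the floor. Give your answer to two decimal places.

Rewriting supply in inverse form: P = 42 + 2Q.
Without the control, 78 - 4Q = 42 + 2Q so Q* = 6 and P* = 54.
At P = 65, buyers demand (78 - 65)/4 = 3.25 while sellers would supply more, so the quantity traded is 3.25 at price 65.
PS goes from (1/2)(6)(12) = 36 to 64.1875 (computed as (65 - 42)(3.25) - (1/2)(2)(3.25)^2), a change of 28.1875.

28.19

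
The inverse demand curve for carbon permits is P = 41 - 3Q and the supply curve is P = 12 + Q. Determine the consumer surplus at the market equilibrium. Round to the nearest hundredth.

Equilibrium: 41 - 3Q = 12 + Q, so Q* = 7.25 and P* = 19.25.
The demand choke price is 41, so CS = (1/2)(Q*)(41 - P*) = (1/2)(7.25)(21.75) = 78.8438.

78.84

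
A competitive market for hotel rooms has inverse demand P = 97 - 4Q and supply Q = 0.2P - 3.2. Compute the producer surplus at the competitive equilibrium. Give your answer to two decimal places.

202.50

Rewriting supply in inverse form: P = 16 + 5Q.
Setting demand equal to supply, 81 = 9Q, so Q* = 9 and P* = 61.
Producer surplus is the triangle above supply below P*: (1/2)(9)(61 - 16) = (1/2)(9)(45) = 202.5.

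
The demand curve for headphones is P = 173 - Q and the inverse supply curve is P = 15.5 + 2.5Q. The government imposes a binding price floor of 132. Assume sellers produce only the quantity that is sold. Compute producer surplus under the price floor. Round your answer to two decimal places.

2675.25

Without the control, 173 - Q = 15.5 + 2.5Q so Q* = 45 and P* = 128.
At P = 132, buyers demand (173 - 132)/1 = 41 while sellers would supply more, so the quantity traded is 41 at price 132.
The supply price at Q = 41 is 118. PS is the trapezoid between 132 and supply over [0, 41]: (1/2)[(132 - 15.5) + (132 - 118)](41) = 2675.25.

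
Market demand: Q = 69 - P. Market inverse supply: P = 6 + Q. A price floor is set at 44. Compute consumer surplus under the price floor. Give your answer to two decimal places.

Rewriting demand in inverse form: P = 69 - Q.
Free-market equilibrium: 69 - Q = 6 + Q gives Q* = 31.5, P* = 37.5.
At P = 44, buyers demand (69 - 44)/1 = 25 while sellers would supply more, so the quantity traded is 25 at price 44.
CS is the triangle under demand above 44: (1/2)(25)(69 - 44) = 312.5.

312.50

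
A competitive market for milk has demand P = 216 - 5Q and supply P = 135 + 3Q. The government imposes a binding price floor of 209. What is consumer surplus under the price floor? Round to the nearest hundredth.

4.90

Without the control, 216 - 5Q = 135 + 3Q so Q* = 10.125 and P* = 165.375.
At the floor price 209, quantity demanded is (216 - 209)/5 = 1.4; demand is the short side, so Q = 1.4 trades at P = 209.
CS is the triangle under demand above 209: (1/2)(1.4)(216 - 209) = 4.9.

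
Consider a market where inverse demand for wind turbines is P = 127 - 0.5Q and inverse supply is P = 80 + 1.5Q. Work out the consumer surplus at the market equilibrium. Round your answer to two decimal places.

138.06

Equilibrium: 127 - 0.5Q = 80 + 1.5Q, so Q* = 23.5 and P* = 115.25.
CS is the area between the demand curve and P* from 0 to Q*: (1/2)(23.5)(11.75) = 138.0625.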